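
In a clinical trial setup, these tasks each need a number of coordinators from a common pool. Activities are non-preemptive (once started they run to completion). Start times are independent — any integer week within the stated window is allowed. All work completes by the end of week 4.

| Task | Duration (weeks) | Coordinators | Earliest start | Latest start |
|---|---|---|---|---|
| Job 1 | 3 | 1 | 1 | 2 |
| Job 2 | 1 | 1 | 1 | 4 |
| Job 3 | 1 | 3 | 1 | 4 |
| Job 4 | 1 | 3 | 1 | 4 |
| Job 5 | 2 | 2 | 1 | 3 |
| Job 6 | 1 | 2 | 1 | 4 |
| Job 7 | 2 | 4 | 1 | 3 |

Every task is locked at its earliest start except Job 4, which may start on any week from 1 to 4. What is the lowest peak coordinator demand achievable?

13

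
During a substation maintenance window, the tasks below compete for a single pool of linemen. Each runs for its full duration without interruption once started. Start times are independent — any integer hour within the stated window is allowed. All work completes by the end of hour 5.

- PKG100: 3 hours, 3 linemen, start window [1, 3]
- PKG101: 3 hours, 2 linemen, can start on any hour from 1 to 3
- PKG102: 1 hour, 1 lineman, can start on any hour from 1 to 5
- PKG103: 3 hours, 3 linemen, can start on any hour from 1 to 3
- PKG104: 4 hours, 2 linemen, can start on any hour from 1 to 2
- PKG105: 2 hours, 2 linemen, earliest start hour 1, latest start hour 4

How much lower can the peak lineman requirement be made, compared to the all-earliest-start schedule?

3

Early-start peak: h1:13  h2:12  h3:10  h4:2  h5:0 ⇒ 13.
Leveled (PKG100@1, PKG101@1, PKG102@1, PKG103@1, PKG104@2, PKG105@4): h1:9  h2:10  h3:10  h4:4  h5:4 ⇒ 10.
Reduction 13 − 10 = 3.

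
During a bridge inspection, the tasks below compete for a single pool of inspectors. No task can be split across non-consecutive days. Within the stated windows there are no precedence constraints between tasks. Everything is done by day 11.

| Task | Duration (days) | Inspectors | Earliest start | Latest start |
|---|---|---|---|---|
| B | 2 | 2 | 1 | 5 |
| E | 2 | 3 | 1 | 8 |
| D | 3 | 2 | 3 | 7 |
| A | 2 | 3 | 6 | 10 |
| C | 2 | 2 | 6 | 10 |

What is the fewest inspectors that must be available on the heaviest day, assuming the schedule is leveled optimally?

3

Early-start (B@1, E@1, D@3, A@6, C@6) gives peak 5: d1:5  d2:5  d3:2  d4:2  d5:2  d6:5  d7:5  d8:0  d9:0  d10:0  d11:0.
Shift E→3, D→5, A→8, C→10.
Schedule B@1, E@3, D@5, A@8, C@10: d1:2  d2:2  d3:3  d4:3  d5:2  d6:2  d7:2  d8:3  d9:3  d10:2  d11:2 — peak 3.
Total inspector-days = 26 over 11 days ⇒ peak ≥ ⌈26/11⌉ = 3, so 3 is optimal.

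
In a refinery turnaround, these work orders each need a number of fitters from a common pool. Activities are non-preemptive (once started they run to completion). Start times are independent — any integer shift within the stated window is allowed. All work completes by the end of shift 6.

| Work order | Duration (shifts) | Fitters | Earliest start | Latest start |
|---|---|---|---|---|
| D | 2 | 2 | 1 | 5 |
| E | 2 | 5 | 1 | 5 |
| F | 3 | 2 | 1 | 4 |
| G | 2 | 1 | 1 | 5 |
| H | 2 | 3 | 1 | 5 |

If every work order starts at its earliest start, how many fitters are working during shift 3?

2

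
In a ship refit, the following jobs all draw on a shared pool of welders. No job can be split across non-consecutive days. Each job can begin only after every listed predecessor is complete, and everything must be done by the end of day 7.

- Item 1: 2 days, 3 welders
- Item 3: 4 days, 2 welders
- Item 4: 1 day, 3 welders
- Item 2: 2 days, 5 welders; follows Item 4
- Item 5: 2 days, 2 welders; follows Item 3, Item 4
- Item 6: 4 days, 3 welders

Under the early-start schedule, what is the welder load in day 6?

At early start, day 6 has: Item 5.
Demand: 2 = 2.

2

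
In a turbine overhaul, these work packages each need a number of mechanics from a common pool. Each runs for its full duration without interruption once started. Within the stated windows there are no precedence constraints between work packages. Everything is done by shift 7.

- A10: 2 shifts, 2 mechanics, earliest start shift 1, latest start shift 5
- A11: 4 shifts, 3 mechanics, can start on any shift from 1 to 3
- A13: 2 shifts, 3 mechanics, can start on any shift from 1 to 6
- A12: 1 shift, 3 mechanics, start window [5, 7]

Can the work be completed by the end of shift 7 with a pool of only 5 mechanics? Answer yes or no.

Schedule A10@1, A11@1, A13@5, A12@7: s1:5  s2:5  s3:3  s4:3  s5:3  s6:3  s7:3 — peak 5 ≤ 5.

yes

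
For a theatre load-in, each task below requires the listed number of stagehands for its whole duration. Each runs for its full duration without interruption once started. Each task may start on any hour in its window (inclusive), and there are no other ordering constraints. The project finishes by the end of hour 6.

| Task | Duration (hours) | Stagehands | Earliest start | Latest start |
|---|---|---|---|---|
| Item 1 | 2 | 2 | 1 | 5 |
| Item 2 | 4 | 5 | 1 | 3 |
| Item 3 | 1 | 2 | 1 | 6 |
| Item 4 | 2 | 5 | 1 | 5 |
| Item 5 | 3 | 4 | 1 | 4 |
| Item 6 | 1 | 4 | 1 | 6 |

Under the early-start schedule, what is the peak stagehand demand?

22

Early-start schedule: Item 1@1, Item 2@1, Item 3@1, Item 4@1, Item 5@1, Item 6@1.
Load per hour: hour 1: 22, hour 2: 16, hour 3: 9, hour 4: 5, hour 5: 0, hour 6: 0.
Peak is 22.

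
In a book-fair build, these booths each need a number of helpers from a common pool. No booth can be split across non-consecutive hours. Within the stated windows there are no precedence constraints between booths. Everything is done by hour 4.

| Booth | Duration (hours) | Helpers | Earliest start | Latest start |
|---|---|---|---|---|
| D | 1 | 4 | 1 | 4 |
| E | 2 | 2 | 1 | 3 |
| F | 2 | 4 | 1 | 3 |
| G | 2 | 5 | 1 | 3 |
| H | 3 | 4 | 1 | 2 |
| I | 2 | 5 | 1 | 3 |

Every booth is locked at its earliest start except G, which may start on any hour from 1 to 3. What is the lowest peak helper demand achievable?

19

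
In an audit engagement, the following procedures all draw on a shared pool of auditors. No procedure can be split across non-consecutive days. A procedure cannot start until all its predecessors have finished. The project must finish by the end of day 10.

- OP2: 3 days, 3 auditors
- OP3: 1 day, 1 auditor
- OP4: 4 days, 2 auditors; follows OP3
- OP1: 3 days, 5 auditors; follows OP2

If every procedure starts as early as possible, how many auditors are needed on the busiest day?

7

Early-start schedule: OP2@1, OP3@1, OP4@2, OP1@4.
Load per day: day 1: 4, day 2: 5, day 3: 5, day 4: 7, day 5: 7, day 6: 5, day 7: 0, day 8: 0, day 9: 0, day 10: 0.
Peak is 7.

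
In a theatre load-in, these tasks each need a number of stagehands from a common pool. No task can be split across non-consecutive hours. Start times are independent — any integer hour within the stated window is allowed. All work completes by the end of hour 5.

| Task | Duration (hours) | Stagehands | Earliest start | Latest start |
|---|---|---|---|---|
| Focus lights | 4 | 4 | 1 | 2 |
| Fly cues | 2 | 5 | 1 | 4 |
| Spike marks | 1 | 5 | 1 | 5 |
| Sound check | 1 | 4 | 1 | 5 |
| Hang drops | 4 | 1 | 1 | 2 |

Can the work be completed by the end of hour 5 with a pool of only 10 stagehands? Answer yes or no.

yes

Schedule Focus lights@1, Fly cues@1, Spike marks@3, Sound check@4, Hang drops@1: h1:10  h2:10  h3:10  h4:9  h5:0 — peak 10 ≤ 10.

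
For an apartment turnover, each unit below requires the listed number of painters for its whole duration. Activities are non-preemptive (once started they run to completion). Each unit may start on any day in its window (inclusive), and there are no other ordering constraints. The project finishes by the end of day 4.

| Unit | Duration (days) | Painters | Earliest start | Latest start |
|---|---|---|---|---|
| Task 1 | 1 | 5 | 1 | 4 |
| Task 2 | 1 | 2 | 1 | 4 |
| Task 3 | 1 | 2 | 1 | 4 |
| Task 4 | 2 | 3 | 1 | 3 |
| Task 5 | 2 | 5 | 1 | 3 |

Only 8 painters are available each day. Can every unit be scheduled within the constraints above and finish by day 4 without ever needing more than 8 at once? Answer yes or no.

yes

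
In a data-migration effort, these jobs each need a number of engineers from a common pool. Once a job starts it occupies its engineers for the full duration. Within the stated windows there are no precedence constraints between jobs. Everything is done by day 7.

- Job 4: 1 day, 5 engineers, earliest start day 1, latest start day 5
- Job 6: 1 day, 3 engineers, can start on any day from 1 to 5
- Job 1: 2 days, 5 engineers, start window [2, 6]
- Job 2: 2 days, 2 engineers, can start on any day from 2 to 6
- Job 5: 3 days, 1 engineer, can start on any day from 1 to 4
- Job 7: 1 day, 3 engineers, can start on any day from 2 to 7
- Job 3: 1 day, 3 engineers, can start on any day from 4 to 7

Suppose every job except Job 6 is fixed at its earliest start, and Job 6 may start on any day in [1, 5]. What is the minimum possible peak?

Job 6@1: d1:9  d2:11  d3:8  d4:3  d5:0  d6:0  d7:0 → peak 11
Job 6@2: d1:6  d2:14  d3:8  d4:3  d5:0  d6:0  d7:0 → peak 14
Job 6@3: d1:6  d2:11  d3:11  d4:3  d5:0  d6:0  d7:0 → peak 11
Job 6@4: d1:6  d2:11  d3:8  d4:6  d5:0  d6:0  d7:0 → peak 11
Job 6@5: d1:6  d2:11  d3:8  d4:3  d5:3  d6:0  d7:0 → peak 11
Best is Job 6@1, peak 11.

11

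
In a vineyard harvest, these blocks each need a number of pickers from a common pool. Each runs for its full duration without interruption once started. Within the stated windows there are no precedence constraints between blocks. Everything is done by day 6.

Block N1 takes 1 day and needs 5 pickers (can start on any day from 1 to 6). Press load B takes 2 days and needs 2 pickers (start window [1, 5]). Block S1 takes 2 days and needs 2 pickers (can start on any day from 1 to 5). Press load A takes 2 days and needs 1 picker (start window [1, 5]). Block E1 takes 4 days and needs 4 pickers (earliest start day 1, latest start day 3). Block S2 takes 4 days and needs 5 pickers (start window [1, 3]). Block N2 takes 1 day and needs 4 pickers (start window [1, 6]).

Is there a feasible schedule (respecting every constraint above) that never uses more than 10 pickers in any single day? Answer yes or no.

yes

Schedule Block N1@1, Press load B@1, Block S1@1, Press load A@1, Block E1@2, Block S2@3, Block N2@6: d1:10  d2:9  d3:9  d4:9  d5:9  d6:9 — peak 10 ≤ 10.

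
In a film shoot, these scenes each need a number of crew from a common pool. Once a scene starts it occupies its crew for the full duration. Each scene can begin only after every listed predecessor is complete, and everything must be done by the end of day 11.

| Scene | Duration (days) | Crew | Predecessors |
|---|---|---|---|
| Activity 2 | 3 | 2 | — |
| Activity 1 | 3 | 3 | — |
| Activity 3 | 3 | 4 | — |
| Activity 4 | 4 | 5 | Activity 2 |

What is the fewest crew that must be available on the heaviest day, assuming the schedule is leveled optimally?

Early-start (Activity 2@1, Activity 1@1, Activity 3@1, Activity 4@4) gives peak 9: d1:9  d2:9  d3:9  d4:5  d5:5  d6:5  d7:5  d8:0  d9:0  d10:0  d11:0.
Shift Activity 3→4, Activity 4→7.
Schedule Activity 2@1, Activity 1@1, Activity 3@4, Activity 4@7: d1:5  d2:5  d3:5  d4:4  d5:4  d6:4  d7:5  d8:5  d9:5  d10:5  d11:0 — peak 5.
Total crew member-days = 47 over 11 days ⇒ peak ≥ ⌈47/11⌉ = 5, so 5 is optimal.

5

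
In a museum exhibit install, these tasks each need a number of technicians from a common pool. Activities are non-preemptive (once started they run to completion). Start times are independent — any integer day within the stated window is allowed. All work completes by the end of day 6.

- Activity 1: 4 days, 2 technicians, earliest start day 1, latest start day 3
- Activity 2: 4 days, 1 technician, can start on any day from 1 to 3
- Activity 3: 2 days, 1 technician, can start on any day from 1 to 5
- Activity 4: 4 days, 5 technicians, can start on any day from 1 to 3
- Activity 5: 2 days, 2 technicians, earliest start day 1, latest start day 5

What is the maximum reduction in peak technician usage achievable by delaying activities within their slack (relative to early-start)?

Early-start peak: d1:11  d2:11  d3:8  d4:8  d5:0  d6:0 ⇒ 11.
Leveled (Activity 1@1, Activity 2@1, Activity 3@1, Activity 4@3, Activity 5@1): d1:6  d2:6  d3:8  d4:8  d5:5  d6:5 ⇒ 8.
Reduction 11 − 8 = 3.

3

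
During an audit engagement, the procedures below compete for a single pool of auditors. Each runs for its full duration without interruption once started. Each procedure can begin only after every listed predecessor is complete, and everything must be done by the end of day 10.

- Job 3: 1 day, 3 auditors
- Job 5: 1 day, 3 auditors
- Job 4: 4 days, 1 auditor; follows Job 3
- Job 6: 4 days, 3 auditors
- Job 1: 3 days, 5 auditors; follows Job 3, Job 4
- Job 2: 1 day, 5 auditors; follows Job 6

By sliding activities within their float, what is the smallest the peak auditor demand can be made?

5

Early-start (Job 3@1, Job 5@1, Job 4@2, Job 6@1, Job 1@6, Job 2@5) gives peak 9: d1:9  d2:4  d3:4  d4:4  d5:6  d6:5  d7:5  d8:5  d9:0  d10:0.
Shift Job 5→2, Job 6→3, Job 1→7, Job 2→10.
Schedule Job 3@1, Job 5@2, Job 4@2, Job 6@3, Job 1@7, Job 2@10: d1:3  d2:4  d3:4  d4:4  d5:4  d6:3  d7:5  d8:5  d9:5  d10:5 — peak 5.
Total auditor-days = 42 over 10 days ⇒ peak ≥ ⌈42/10⌉ = 5, so 5 is optimal.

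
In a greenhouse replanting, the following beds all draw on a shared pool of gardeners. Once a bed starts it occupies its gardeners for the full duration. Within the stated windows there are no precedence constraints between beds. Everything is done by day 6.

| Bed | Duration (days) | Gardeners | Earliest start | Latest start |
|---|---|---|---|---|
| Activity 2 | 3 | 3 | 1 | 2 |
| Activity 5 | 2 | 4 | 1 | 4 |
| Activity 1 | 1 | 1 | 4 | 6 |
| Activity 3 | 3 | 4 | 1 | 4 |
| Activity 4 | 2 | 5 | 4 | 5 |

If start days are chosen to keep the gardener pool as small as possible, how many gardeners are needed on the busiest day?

Early-start (Activity 2@1, Activity 5@1, Activity 1@4, Activity 3@1, Activity 4@4) gives peak 11: d1:11  d2:11  d3:7  d4:6  d5:5  d6:0.
Shift Activity 3→3, Activity 4→5.
Schedule Activity 2@1, Activity 5@1, Activity 1@4, Activity 3@3, Activity 4@5: d1:7  d2:7  d3:7  d4:5  d5:9  d6:5 — peak 9.

9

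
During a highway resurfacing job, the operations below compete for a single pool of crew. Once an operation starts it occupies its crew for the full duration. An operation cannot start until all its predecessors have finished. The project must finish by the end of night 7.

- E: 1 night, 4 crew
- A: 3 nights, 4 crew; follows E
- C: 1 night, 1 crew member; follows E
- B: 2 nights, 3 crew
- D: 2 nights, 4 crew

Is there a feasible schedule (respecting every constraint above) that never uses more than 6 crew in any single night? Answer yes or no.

no

The minimum achievable peak is 7; 6 < 7, so no feasible schedule stays within the cap.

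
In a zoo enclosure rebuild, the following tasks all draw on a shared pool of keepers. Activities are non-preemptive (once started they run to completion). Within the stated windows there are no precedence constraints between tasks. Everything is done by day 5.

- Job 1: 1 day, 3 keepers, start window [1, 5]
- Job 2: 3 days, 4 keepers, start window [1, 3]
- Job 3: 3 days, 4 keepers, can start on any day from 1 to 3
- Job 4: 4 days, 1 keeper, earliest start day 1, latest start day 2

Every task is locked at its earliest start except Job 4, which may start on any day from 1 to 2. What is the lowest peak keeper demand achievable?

11

Job 4@1: d1:12  d2:9  d3:9  d4:1  d5:0 → peak 12
Job 4@2: d1:11  d2:9  d3:9  d4:1  d5:1 → peak 11
Best is Job 4@2, peak 11.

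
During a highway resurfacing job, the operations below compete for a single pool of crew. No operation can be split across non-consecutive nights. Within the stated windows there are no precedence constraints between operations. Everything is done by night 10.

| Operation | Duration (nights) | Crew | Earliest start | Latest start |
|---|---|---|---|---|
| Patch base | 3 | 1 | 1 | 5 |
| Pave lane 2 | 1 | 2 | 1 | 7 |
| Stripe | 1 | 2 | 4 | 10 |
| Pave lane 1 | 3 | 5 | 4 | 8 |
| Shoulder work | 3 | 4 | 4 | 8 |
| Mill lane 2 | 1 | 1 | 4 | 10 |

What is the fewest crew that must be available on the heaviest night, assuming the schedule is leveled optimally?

Early-start (Patch base@1, Pave lane 2@1, Stripe@4, Pave lane 1@4, Shoulder work@4, Mill lane 2@4) gives peak 12: n1:3  n2:1  n3:1  n4:12  n5:9  n6:9  n7:0  n8:0  n9:0  n10:0.
Shift Pave lane 1→5, Shoulder work→8.
Schedule Patch base@1, Pave lane 2@1, Stripe@4, Pave lane 1@5, Shoulder work@8, Mill lane 2@4: n1:3  n2:1  n3:1  n4:3  n5:5  n6:5  n7:5  n8:4  n9:4  n10:4 — peak 5.

5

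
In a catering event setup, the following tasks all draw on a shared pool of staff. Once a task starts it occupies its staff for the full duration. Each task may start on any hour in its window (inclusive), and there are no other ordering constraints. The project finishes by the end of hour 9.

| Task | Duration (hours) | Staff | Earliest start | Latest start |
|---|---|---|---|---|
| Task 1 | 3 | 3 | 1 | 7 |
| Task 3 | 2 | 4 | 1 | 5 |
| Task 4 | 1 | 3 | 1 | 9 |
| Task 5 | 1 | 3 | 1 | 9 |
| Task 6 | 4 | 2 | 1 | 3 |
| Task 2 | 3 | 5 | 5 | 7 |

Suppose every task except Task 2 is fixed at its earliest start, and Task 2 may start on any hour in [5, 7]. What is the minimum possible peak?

Task 2@5: h1:15  h2:9  h3:5  h4:2  h5:5  h6:5  h7:5  h8:0  h9:0 → peak 15
Task 2@6: h1:15  h2:9  h3:5  h4:2  h5:0  h6:5  h7:5  h8:5  h9:0 → peak 15
Task 2@7: h1:15  h2:9  h3:5  h4:2  h5:0  h6:0  h7:5  h8:5  h9:5 → peak 15
Best is Task 2@5, peak 15.

15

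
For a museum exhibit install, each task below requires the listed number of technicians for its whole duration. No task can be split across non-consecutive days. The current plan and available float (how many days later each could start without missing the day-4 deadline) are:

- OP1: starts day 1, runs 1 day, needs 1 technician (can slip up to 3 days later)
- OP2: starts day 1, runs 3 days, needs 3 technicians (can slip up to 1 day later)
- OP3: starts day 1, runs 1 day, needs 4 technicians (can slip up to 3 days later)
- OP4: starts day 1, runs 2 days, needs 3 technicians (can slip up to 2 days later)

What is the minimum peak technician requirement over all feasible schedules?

6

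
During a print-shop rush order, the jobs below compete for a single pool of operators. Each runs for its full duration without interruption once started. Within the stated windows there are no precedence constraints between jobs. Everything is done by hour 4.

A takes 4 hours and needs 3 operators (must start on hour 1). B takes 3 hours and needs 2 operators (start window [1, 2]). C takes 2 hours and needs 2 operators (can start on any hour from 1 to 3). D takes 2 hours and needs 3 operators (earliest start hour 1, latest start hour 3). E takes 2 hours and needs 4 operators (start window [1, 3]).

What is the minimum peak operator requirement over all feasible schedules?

Early-start (A@1, B@1, C@1, D@1, E@1) gives peak 14: h1:14  h2:14  h3:5  h4:3.
Shift E→3.
Schedule A@1, B@1, C@1, D@1, E@3: h1:10  h2:10  h3:9  h4:7 — peak 10.

10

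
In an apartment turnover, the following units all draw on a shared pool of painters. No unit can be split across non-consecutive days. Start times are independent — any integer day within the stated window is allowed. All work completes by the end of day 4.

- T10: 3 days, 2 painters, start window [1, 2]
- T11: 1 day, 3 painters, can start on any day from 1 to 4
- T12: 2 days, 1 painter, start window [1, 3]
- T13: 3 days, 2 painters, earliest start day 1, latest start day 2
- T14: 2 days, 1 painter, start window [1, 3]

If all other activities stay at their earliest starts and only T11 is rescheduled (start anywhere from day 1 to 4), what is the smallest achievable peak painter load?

T11@1: d1:9  d2:6  d3:4  d4:0 → peak 9
T11@2: d1:6  d2:9  d3:4  d4:0 → peak 9
T11@3: d1:6  d2:6  d3:7  d4:0 → peak 7
T11@4: d1:6  d2:6  d3:4  d4:3 → peak 6
Best is T11@4, peak 6.

6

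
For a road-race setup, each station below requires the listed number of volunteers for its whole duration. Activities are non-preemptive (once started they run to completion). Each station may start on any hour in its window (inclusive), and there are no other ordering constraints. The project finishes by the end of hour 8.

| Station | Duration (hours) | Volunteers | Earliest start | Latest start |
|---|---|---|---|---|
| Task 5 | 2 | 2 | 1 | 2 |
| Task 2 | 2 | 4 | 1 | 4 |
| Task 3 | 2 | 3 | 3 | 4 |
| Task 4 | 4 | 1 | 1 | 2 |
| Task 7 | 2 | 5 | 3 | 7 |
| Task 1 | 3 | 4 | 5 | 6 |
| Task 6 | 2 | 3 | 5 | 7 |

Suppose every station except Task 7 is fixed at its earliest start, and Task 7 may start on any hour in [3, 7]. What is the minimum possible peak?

9

Task 7@3: h1:7  h2:7  h3:9  h4:9  h5:7  h6:7  h7:4  h8:0 → peak 9
Task 7@4: h1:7  h2:7  h3:4  h4:9  h5:12  h6:7  h7:4  h8:0 → peak 12
Task 7@5: h1:7  h2:7  h3:4  h4:4  h5:12  h6:12  h7:4  h8:0 → peak 12
Task 7@6: h1:7  h2:7  h3:4  h4:4  h5:7  h6:12  h7:9  h8:0 → peak 12
Task 7@7: h1:7  h2:7  h3:4  h4:4  h5:7  h6:7  h7:9  h8:5 → peak 9
Best is Task 7@3, peak 9.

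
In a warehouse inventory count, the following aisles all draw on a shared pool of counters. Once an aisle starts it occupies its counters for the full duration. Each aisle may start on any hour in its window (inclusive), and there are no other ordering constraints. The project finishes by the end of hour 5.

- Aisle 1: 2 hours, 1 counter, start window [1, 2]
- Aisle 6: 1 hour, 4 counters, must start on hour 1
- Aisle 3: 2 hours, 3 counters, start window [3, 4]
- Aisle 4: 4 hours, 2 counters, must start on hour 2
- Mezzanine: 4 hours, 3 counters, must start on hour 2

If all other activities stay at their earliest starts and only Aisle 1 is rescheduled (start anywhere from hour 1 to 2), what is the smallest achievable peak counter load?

8

Aisle 1@1: h1:5  h2:6  h3:8  h4:8  h5:5 → peak 8
Aisle 1@2: h1:4  h2:6  h3:9  h4:8  h5:5 → peak 9
Best is Aisle 1@1, peak 8.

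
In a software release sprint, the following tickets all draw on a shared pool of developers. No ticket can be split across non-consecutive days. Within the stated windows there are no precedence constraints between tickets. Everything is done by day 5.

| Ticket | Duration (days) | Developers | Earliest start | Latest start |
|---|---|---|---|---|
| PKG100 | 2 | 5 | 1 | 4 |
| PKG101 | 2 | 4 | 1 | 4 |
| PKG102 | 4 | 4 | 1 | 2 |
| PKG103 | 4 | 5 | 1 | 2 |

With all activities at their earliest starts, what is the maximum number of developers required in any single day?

Early-start schedule: PKG100@1, PKG101@1, PKG102@1, PKG103@1.
Load per day: day 1: 18, day 2: 18, day 3: 9, day 4: 9, day 5: 0.
Peak is 18.

18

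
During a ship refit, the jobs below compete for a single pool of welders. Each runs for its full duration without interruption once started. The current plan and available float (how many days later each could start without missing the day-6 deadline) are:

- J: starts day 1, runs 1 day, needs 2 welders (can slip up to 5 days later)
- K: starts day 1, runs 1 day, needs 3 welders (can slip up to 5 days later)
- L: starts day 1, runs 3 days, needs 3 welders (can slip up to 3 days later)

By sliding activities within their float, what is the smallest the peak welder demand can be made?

3

Early-start (J@1, K@1, L@1) gives peak 8: d1:8  d2:3  d3:3  d4:0  d5:0  d6:0.
Shift K→2, L→3.
Schedule J@1, K@2, L@3: d1:2  d2:3  d3:3  d4:3  d5:3  d6:0 — peak 3.
Total welder-days = 14 over 6 days ⇒ peak ≥ ⌈14/6⌉ = 3, so 3 is optimal.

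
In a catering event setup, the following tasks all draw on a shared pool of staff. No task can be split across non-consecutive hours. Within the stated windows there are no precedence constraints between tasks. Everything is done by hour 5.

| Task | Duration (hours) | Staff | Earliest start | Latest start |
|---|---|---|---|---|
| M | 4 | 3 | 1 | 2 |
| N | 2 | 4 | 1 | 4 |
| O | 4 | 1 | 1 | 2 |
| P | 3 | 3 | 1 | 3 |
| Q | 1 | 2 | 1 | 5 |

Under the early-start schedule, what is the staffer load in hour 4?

At early start, hour 4 has: M, O.
Demand: 3 + 1 = 4.

4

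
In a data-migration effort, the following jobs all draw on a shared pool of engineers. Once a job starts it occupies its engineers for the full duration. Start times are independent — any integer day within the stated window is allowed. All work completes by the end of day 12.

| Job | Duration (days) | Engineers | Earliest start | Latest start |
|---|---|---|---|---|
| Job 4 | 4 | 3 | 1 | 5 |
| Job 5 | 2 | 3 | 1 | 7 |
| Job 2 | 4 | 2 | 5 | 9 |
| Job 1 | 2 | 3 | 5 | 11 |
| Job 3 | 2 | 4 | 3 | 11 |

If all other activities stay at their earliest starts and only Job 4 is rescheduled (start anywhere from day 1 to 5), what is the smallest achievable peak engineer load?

7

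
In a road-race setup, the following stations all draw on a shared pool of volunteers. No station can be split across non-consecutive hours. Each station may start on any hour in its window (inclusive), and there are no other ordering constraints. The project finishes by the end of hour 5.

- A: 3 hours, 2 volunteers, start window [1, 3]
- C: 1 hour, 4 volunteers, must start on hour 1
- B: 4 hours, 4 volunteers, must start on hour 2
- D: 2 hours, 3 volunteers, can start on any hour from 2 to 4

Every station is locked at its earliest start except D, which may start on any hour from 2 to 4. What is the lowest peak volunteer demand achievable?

7

D@2: h1:6  h2:9  h3:9  h4:4  h5:4 → peak 9
D@3: h1:6  h2:6  h3:9  h4:7  h5:4 → peak 9
D@4: h1:6  h2:6  h3:6  h4:7  h5:7 → peak 7
Best is D@4, peak 7.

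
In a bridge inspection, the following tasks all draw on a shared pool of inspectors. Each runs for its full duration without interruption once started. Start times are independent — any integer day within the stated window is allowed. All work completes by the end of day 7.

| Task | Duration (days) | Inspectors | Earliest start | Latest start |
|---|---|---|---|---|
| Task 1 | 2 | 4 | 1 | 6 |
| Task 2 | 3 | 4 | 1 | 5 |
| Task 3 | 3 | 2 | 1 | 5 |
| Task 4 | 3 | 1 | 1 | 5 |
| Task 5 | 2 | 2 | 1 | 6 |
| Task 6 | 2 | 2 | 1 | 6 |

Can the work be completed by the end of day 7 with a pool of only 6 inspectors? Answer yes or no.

yes

Schedule Task 1@1, Task 2@3, Task 3@1, Task 4@4, Task 5@6, Task 6@6: d1:6  d2:6  d3:6  d4:5  d5:5  d6:5  d7:4 — peak 6 ≤ 6.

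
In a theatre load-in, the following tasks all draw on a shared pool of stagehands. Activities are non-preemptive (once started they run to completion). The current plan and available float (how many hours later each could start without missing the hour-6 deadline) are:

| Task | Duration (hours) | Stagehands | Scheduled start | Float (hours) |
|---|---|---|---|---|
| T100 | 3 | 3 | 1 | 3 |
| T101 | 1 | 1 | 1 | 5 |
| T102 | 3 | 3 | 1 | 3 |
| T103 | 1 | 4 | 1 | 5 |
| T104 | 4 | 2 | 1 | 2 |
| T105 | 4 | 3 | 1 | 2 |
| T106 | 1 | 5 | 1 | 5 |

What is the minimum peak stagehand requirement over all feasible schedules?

8

Early-start (T100@1, T101@1, T102@1, T103@1, T104@1, T105@1, T106@1) gives peak 21: h1:21  h2:11  h3:11  h4:5  h5:0  h6:0.
Shift T102→4, T104→2, T105→2, T106→6.
Schedule T100@1, T101@1, T102@4, T103@1, T104@2, T105@2, T106@6: h1:8  h2:8  h3:8  h4:8  h5:8  h6:8 — peak 8.
Total stagehand-hours = 48 over 6 hours ⇒ peak ≥ ⌈48/6⌉ = 8, so 8 is optimal.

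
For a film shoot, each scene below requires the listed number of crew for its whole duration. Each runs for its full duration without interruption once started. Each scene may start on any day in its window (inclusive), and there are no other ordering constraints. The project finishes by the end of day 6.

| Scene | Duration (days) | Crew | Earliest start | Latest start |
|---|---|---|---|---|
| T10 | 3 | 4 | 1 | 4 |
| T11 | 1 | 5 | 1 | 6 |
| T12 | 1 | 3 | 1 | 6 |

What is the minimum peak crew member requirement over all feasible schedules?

Early-start (T10@1, T11@1, T12@1) gives peak 12: d1:12  d2:4  d3:4  d4:0  d5:0  d6:0.
Shift T11→4, T12→5.
Schedule T10@1, T11@4, T12@5: d1:4  d2:4  d3:4  d4:5  d5:3  d6:0 — peak 5.

5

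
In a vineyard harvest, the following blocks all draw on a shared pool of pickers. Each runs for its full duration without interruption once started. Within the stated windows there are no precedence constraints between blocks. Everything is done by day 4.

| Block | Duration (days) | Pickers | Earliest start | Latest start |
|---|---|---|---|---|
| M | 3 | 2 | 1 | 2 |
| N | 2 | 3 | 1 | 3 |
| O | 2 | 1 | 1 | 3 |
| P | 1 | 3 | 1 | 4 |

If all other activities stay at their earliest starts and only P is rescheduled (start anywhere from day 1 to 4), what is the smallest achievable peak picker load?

6

P@1: d1:9  d2:6  d3:2  d4:0 → peak 9
P@2: d1:6  d2:9  d3:2  d4:0 → peak 9
P@3: d1:6  d2:6  d3:5  d4:0 → peak 6
P@4: d1:6  d2:6  d3:2  d4:3 → peak 6
Best is P@3, peak 6.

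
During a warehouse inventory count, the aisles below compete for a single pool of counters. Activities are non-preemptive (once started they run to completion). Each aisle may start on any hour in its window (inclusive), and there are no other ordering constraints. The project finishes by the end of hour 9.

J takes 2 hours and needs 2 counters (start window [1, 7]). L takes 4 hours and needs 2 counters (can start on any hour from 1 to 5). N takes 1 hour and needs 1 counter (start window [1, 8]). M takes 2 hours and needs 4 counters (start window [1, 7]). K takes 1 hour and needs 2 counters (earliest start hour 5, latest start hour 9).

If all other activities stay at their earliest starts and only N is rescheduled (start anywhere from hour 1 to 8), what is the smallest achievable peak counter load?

N@1: h1:9  h2:8  h3:2  h4:2  h5:2  h6:0  h7:0  h8:0  h9:0 → peak 9
N@2: h1:8  h2:9  h3:2  h4:2  h5:2  h6:0  h7:0  h8:0  h9:0 → peak 9
N@3: h1:8  h2:8  h3:3  h4:2  h5:2  h6:0  h7:0  h8:0  h9:0 → peak 8
N@4: h1:8  h2:8  h3:2  h4:3  h5:2  h6:0  h7:0  h8:0  h9:0 → peak 8
N@5: h1:8  h2:8  h3:2  h4:2  h5:3  h6:0  h7:0  h8:0  h9:0 → peak 8
N@6: h1:8  h2:8  h3:2  h4:2  h5:2  h6:1  h7:0  h8:0  h9:0 → peak 8
N@7: h1:8  h2:8  h3:2  h4:2  h5:2  h6:0  h7:1  h8:0  h9:0 → peak 8
N@8: h1:8  h2:8  h3:2  h4:2  h5:2  h6:0  h7:0  h8:1  h9:0 → peak 8
Best is N@3, peak 8.

8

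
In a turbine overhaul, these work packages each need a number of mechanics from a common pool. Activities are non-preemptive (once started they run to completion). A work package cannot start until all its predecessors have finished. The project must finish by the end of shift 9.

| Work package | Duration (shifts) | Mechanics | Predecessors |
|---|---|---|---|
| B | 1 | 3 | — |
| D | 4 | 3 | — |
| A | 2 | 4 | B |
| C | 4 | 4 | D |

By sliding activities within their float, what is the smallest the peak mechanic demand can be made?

7

Schedule B@1, D@1, A@2, C@5: s1:6  s2:7  s3:7  s4:3  s5:4  s6:4  s7:4  s8:4  s9:0 — peak 7.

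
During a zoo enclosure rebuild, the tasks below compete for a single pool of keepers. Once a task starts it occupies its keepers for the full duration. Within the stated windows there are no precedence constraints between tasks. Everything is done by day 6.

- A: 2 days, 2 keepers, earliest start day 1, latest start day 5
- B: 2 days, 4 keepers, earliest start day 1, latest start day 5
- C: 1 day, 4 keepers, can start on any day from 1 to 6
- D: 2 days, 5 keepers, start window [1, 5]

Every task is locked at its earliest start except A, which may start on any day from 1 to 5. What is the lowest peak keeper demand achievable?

13

A@1: d1:15  d2:11  d3:0  d4:0  d5:0  d6:0 → peak 15
A@2: d1:13  d2:11  d3:2  d4:0  d5:0  d6:0 → peak 13
A@3: d1:13  d2:9  d3:2  d4:2  d5:0  d6:0 → peak 13
A@4: d1:13  d2:9  d3:0  d4:2  d5:2  d6:0 → peak 13
A@5: d1:13  d2:9  d3:0  d4:0  d5:2  d6:2 → peak 13
Best is A@2, peak 13.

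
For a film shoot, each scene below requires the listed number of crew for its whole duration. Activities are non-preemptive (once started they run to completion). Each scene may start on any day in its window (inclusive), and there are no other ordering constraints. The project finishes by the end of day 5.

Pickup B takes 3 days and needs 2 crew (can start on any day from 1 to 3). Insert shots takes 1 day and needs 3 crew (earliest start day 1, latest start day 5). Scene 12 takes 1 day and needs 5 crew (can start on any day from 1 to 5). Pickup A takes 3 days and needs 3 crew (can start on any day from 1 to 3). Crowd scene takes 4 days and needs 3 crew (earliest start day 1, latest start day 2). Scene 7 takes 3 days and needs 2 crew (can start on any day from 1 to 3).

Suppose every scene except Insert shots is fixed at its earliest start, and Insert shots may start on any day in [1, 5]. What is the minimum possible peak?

15

Insert shots@1: d1:18  d2:10  d3:10  d4:3  d5:0 → peak 18
Insert shots@2: d1:15  d2:13  d3:10  d4:3  d5:0 → peak 15
Insert shots@3: d1:15  d2:10  d3:13  d4:3  d5:0 → peak 15
Insert shots@4: d1:15  d2:10  d3:10  d4:6  d5:0 → peak 15
Insert shots@5: d1:15  d2:10  d3:10  d4:3  d5:3 → peak 15
Best is Insert shots@2, peak 15.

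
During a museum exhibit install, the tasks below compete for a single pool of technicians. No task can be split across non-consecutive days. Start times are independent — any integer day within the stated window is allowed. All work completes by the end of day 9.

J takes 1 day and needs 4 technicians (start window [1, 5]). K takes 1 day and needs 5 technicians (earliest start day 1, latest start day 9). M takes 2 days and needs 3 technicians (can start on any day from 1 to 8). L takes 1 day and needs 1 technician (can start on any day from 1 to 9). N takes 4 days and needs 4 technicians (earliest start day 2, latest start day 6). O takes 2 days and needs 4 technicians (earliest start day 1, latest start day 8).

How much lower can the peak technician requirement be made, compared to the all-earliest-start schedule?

10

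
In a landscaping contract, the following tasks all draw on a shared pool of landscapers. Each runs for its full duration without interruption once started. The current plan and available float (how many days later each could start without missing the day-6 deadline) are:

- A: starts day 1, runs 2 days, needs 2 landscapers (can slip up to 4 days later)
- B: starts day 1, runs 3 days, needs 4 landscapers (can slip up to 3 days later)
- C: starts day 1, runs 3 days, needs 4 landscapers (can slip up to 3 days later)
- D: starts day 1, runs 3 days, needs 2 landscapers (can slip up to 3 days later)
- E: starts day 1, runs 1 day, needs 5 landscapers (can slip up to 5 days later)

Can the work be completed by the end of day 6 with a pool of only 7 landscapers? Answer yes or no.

no

The minimum achievable peak is 8; 7 < 8, so no feasible schedule stays within the cap.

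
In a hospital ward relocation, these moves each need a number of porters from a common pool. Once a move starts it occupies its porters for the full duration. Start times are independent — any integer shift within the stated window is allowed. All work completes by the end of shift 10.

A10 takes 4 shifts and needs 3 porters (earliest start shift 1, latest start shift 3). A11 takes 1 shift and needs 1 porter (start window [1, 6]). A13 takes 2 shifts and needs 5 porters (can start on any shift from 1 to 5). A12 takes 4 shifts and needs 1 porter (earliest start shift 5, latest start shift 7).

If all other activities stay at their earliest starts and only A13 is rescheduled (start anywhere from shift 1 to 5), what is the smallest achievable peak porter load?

A13@1: s1:9  s2:8  s3:3  s4:3  s5:1  s6:1  s7:1  s8:1  s9:0  s10:0 → peak 9
A13@2: s1:4  s2:8  s3:8  s4:3  s5:1  s6:1  s7:1  s8:1  s9:0  s10:0 → peak 8
A13@3: s1:4  s2:3  s3:8  s4:8  s5:1  s6:1  s7:1  s8:1  s9:0  s10:0 → peak 8
A13@4: s1:4  s2:3  s3:3  s4:8  s5:6  s6:1  s7:1  s8:1  s9:0  s10:0 → peak 8
A13@5: s1:4  s2:3  s3:3  s4:3  s5:6  s6:6  s7:1  s8:1  s9:0  s10:0 → peak 6
Best is A13@5, peak 6.

6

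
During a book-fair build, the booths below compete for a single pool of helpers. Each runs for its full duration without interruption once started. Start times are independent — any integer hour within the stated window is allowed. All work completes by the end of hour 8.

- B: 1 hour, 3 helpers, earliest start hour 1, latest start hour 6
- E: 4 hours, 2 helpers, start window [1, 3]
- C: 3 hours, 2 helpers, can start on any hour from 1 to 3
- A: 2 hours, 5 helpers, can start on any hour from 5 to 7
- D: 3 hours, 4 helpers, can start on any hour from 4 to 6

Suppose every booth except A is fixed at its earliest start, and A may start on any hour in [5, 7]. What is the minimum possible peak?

7

A@5: h1:7  h2:4  h3:4  h4:6  h5:9  h6:9  h7:0  h8:0 → peak 9
A@6: h1:7  h2:4  h3:4  h4:6  h5:4  h6:9  h7:5  h8:0 → peak 9
A@7: h1:7  h2:4  h3:4  h4:6  h5:4  h6:4  h7:5  h8:5 → peak 7
Best is A@7, peak 7.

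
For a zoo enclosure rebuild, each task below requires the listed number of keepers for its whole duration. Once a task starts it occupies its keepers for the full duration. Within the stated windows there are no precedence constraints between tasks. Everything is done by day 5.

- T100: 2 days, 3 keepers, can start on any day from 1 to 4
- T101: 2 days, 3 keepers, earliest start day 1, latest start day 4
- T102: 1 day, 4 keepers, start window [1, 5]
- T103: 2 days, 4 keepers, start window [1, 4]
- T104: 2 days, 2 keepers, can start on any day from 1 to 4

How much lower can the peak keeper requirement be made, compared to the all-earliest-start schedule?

10

Early-start peak: d1:16  d2:12  d3:0  d4:0  d5:0 ⇒ 16.
Leveled (T100@1, T101@1, T102@3, T103@4, T104@3): d1:6  d2:6  d3:6  d4:6  d5:4 ⇒ 6.
Reduction 16 − 6 = 10.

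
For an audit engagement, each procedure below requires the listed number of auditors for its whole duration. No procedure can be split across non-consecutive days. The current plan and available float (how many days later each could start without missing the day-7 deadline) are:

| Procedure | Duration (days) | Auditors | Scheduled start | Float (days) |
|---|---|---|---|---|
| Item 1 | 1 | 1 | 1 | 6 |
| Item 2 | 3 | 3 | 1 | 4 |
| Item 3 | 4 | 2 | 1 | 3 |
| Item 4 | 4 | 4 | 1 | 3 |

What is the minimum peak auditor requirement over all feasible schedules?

Early-start (Item 1@1, Item 2@1, Item 3@1, Item 4@1) gives peak 10: d1:10  d2:9  d3:9  d4:6  d5:0  d6:0  d7:0.
Shift Item 4→4.
Schedule Item 1@1, Item 2@1, Item 3@1, Item 4@4: d1:6  d2:5  d3:5  d4:6  d5:4  d6:4  d7:4 — peak 6.

6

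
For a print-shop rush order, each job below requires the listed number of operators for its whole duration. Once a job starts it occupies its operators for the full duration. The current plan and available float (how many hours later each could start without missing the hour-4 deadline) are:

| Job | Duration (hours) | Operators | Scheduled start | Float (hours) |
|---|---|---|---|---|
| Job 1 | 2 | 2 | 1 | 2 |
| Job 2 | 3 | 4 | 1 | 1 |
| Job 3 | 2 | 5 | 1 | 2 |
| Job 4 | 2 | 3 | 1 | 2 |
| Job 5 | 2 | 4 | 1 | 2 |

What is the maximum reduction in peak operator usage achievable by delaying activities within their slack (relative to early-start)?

Early-start peak: h1:18  h2:18  h3:4  h4:0 ⇒ 18.
Leveled (Job 1@1, Job 2@1, Job 3@1, Job 4@3, Job 5@3): h1:11  h2:11  h3:11  h4:7 ⇒ 11.
Reduction 18 − 11 = 7.

7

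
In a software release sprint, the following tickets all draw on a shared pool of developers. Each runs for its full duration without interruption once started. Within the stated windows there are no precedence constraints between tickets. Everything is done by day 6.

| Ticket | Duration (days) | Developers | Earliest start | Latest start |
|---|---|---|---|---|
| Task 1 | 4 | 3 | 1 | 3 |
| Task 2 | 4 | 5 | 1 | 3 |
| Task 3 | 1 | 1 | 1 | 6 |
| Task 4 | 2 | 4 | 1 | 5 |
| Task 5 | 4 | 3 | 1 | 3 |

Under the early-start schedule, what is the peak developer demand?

Early-start schedule: Task 1@1, Task 2@1, Task 3@1, Task 4@1, Task 5@1.
Load per day: day 1: 16, day 2: 15, day 3: 11, day 4: 11, day 5: 0, day 6: 0.
Peak is 16.

16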